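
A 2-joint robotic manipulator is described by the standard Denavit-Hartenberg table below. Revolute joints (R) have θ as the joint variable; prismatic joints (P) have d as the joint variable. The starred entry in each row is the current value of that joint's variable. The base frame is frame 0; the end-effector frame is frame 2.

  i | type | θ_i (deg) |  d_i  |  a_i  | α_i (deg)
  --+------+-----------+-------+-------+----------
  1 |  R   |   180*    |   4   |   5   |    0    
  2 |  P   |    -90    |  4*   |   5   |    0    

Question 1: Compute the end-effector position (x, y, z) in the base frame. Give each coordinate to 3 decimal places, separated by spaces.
-5.000 5.000 8.000

after link 1: o_1 = (-5.0000, 0.0000, 4.0000)
after link 2: o_2 = (-5.0000, 5.0000, 8.0000)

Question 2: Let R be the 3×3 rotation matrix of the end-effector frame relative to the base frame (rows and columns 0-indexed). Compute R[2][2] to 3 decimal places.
1.000

End-effector z-axis (col 2 of R) = (0.0000,0.0000,1.0000)
R[2][2] = 1.0000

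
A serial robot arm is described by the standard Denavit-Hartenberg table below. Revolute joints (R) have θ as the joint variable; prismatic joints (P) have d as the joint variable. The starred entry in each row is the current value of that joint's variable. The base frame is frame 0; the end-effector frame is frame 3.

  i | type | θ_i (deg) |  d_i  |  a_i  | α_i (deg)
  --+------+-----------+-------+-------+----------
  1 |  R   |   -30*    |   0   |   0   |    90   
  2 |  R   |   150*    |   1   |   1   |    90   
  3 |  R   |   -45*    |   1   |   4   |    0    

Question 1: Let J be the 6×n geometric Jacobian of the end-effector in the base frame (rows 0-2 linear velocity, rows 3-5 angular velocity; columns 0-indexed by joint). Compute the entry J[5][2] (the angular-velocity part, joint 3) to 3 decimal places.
axis z_2 = (0.4330,-0.2500,0.8660); lever o_n−o_2 = (-0.2741,3.4242,2.2802)
cross product → J_v[:, 2] = (-3.5355,-1.2247,1.4142)
J_ω[:, 2] = z_2
entry J[5][2] = 0.8660

0.866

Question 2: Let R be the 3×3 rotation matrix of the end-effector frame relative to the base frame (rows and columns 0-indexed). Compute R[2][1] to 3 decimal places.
End-effector y-axis (col 1 of R) = (-0.8839,-0.3062,0.3536)
R[2][1] = 0.3536

0.354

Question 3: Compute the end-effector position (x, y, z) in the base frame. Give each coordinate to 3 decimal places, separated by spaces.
-1.524 2.991 2.780

after link 1: o_1 = (0.0000, 0.0000, 0.0000)
after link 2: o_2 = (-1.2500, -0.4330, 0.5000)
after link 3: o_3 = (-1.5241, 2.9912, 2.7802)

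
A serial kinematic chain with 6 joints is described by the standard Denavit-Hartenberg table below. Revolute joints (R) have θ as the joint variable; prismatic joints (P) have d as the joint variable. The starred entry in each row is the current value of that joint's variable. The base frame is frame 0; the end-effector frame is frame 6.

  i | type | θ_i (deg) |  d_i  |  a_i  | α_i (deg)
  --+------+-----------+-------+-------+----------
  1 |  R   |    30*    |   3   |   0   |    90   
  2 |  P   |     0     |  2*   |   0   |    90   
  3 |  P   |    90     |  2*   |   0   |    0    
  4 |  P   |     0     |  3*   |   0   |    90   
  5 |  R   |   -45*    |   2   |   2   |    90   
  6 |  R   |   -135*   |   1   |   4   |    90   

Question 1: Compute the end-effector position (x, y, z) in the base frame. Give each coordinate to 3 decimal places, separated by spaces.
-0.364 -1.027 -1.879

after link 1: o_1 = (0.0000, 0.0000, 3.0000)
after link 2: o_2 = (1.0000, -1.7321, 3.0000)
after link 3: o_3 = (1.0000, -1.7321, 1.0000)
after link 4: o_4 = (1.0000, -1.7321, -2.0000)
after link 5: o_5 = (3.4392, -1.9568, -0.5858)
after link 6: o_6 = (-0.3639, -1.0266, -1.8787)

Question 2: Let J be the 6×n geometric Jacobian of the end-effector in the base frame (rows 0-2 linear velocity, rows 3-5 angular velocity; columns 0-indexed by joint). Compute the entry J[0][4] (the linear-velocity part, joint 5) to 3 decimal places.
0.061

axis z_4 = (0.8660,0.5000,-0.0000); lever o_n−o_4 = (-1.3639,0.7055,0.1213)
cross product → J_v[:, 4] = (0.0607,-0.1051,1.2929)
J_ω[:, 4] = z_4
entry J[0][4] = 0.0607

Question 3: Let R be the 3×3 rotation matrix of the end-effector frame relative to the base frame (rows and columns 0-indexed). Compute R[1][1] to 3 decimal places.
End-effector y-axis (col 1 of R) = (-0.3536,0.6124,0.7071)
R[1][1] = 0.6124

0.612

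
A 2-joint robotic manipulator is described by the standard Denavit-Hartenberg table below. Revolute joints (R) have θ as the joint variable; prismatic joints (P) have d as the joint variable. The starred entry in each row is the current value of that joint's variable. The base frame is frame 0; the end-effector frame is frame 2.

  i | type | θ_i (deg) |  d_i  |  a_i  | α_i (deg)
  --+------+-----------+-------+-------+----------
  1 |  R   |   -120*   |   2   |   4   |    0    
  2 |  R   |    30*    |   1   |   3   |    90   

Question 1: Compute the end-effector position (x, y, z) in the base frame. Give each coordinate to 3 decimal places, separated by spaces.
after link 1: o_1 = (-2.0000, -3.4641, 2.0000)
after link 2: o_2 = (-2.0000, -6.4641, 3.0000)

-2.000 -6.464 3.000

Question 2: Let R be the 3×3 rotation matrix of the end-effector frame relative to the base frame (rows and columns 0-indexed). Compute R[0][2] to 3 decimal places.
-1.000

End-effector z-axis (col 2 of R) = (-1.0000,-0.0000,0.0000)
R[0][2] = -1.0000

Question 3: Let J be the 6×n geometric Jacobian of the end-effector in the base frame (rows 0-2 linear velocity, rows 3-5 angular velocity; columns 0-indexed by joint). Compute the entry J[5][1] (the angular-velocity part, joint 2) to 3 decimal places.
1.000

axis z_1 = (0.0000,0.0000,1.0000); lever o_n−o_1 = (0.0000,-3.0000,1.0000)
cross product → J_v[:, 1] = (3.0000,0.0000,-0.0000)
J_ω[:, 1] = z_1
entry J[5][1] = 1.0000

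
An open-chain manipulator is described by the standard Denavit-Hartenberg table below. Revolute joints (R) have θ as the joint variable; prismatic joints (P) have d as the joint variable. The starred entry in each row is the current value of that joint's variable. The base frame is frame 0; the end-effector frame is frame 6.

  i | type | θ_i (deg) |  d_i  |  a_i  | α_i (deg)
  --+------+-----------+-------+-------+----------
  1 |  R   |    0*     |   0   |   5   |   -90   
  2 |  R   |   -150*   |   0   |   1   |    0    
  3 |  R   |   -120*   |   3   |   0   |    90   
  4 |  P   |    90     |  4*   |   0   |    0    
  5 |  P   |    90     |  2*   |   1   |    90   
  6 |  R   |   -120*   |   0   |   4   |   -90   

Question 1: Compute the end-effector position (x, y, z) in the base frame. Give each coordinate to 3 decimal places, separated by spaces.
6.670 3.000 -0.500

after link 1: o_1 = (5.0000, 0.0000, 0.0000)
after link 2: o_2 = (4.1340, -0.0000, 0.5000)
after link 3: o_3 = (4.1340, 3.0000, 0.5000)
after link 4: o_4 = (8.1340, 3.0000, 0.5000)
after link 5: o_5 = (10.1340, 3.0000, 1.5000)
after link 6: o_6 = (6.6699, 3.0000, -0.5000)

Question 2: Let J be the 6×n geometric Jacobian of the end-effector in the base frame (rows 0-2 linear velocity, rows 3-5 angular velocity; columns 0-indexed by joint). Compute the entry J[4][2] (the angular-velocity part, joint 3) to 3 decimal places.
1.000

axis z_2 = (0.0000,1.0000,0.0000); lever o_n−o_2 = (2.5359,3.0000,-1.0000)
cross product → J_v[:, 2] = (-1.0000,0.0000,-2.5359)
J_ω[:, 2] = z_2
entry J[4][2] = 1.0000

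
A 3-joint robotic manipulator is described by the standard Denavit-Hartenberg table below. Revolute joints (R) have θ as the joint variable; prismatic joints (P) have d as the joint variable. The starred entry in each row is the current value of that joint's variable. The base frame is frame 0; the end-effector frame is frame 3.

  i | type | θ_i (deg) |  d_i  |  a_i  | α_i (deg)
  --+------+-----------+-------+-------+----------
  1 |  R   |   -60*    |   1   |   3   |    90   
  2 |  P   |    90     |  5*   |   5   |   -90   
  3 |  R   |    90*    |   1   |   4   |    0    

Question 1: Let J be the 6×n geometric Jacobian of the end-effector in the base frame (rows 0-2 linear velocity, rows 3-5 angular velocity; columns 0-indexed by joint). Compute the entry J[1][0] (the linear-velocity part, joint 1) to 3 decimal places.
axis z_0 = ẑ; lever o_n−o_0 = (0.1340,-2.2321,6.0000)
cross product → J_v[:, 0] = (2.2321,0.1340,-0.0000)
J_ω[:, 0] = z_0
entry J[1][0] = 0.1340

0.134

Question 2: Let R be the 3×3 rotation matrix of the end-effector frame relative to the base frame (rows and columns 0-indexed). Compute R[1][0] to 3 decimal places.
End-effector x-axis (col 0 of R) = (0.8660,0.5000,0.0000)
R[1][0] = 0.5000

0.500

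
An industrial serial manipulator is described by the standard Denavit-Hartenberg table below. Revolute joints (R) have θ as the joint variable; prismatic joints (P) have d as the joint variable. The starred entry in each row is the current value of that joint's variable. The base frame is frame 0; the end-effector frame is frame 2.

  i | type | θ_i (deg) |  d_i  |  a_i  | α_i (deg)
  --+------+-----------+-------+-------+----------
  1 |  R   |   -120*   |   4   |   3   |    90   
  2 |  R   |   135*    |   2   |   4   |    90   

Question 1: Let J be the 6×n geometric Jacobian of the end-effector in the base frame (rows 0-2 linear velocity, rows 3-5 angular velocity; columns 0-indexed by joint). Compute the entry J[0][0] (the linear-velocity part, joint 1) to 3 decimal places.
-0.851

axis z_0 = ẑ; lever o_n−o_0 = (-1.8178,0.8514,6.8284)
cross product → J_v[:, 0] = (-0.8514,-1.8178,0.0000)
J_ω[:, 0] = z_0
entry J[0][0] = -0.8514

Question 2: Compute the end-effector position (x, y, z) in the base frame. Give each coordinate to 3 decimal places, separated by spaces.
after link 1: o_1 = (-1.5000, -2.5981, 4.0000)
after link 2: o_2 = (-1.8178, 0.8514, 6.8284)

-1.818 0.851 6.828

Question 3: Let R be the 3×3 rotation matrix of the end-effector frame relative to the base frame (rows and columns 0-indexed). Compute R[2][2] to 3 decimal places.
End-effector z-axis (col 2 of R) = (-0.3536,-0.6124,0.7071)
R[2][2] = 0.7071

0.707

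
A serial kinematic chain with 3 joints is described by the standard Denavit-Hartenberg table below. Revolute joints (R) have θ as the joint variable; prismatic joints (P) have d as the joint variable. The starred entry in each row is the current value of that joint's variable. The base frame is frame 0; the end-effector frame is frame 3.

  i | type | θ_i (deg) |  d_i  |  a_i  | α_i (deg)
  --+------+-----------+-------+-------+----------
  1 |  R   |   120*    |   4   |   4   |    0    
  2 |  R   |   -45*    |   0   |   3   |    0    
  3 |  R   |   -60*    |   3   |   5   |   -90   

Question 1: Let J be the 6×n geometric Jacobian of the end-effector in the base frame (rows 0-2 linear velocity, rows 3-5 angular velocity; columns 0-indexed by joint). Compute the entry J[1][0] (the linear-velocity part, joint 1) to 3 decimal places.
3.606

axis z_0 = ẑ; lever o_n−o_0 = (3.6061,7.6560,7.0000)
cross product → J_v[:, 0] = (-7.6560,3.6061,0.0000)
J_ω[:, 0] = z_0
entry J[1][0] = 3.6061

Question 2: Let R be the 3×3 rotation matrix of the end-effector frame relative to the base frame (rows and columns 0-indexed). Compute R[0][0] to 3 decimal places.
0.966

End-effector x-axis (col 0 of R) = (0.9659,0.2588,0.0000)
R[0][0] = 0.9659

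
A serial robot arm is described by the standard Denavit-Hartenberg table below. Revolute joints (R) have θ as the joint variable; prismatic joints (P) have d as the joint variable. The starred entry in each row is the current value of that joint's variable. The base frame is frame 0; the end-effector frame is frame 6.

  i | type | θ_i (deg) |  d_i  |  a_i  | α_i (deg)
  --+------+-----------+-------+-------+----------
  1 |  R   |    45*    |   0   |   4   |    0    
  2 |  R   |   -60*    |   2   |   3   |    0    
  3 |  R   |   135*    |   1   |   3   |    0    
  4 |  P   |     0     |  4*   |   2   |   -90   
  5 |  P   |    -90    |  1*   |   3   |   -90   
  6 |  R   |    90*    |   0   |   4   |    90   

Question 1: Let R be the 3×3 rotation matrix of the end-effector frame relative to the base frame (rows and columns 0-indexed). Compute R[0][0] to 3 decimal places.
End-effector x-axis (col 0 of R) = (0.8660,0.5000,0.0000)
R[0][0] = 0.8660

0.866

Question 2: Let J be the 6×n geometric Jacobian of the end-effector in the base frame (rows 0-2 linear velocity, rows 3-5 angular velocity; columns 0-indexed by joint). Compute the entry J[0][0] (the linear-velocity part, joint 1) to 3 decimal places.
-7.882

axis z_0 = ẑ; lever o_n−o_0 = (5.8243,7.8821,10.0000)
cross product → J_v[:, 0] = (-7.8821,5.8243,0.0000)
J_ω[:, 0] = z_0
entry J[0][0] = -7.8821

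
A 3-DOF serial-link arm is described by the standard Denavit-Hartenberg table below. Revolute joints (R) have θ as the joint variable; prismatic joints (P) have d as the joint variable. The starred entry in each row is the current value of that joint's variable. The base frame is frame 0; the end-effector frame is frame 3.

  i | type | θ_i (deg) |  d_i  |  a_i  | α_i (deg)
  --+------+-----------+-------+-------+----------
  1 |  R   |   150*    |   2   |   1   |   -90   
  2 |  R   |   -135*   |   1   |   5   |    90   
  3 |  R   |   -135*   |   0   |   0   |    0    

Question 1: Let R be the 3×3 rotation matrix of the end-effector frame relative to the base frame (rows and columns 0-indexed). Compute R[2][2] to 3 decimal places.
End-effector z-axis (col 2 of R) = (0.6124,-0.3536,-0.7071)
R[2][2] = -0.7071

-0.707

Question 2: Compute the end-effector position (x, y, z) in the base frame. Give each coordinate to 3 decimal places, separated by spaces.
1.696 -2.134 5.536

after link 1: o_1 = (-0.8660, 0.5000, 2.0000)
after link 2: o_2 = (1.6958, -2.1338, 5.5355)
after link 3: o_3 = (1.6958, -2.1338, 5.5355)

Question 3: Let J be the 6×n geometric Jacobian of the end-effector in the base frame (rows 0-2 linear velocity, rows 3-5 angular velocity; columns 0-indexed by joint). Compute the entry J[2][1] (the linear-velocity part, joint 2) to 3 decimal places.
3.536

axis z_1 = (-0.5000,-0.8660,0.0000); lever o_n−o_1 = (2.5619,-2.6338,3.5355)
cross product → J_v[:, 1] = (-3.0619,1.7678,3.5355)
J_ω[:, 1] = z_1
entry J[2][1] = 3.5355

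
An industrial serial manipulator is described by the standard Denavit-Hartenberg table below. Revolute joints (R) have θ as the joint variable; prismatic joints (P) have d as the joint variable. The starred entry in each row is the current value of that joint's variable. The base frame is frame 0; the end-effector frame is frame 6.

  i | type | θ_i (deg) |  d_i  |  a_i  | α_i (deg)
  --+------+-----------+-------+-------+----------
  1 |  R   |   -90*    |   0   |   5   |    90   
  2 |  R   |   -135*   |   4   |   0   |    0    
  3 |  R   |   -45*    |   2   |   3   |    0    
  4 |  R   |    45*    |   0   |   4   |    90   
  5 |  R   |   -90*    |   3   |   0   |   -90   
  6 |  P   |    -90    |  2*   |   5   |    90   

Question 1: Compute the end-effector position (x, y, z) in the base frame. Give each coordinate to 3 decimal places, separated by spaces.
after link 1: o_1 = (0.0000, -5.0000, 0.0000)
after link 2: o_2 = (-4.0000, -5.0000, 0.0000)
after link 3: o_3 = (-6.0000, -2.0000, -0.0000)
after link 4: o_4 = (-6.0000, 0.8284, -2.8284)
after link 5: o_5 = (-6.0000, 2.9497, -0.7071)
after link 6: o_6 = (-6.0000, 7.8995, 1.4142)

-6.000 7.899 1.414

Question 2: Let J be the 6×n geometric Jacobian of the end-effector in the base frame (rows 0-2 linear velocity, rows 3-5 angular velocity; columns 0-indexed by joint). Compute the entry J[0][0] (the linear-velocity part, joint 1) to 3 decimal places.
axis z_0 = ẑ; lever o_n−o_0 = (-6.0000,7.8995,1.4142)
cross product → J_v[:, 0] = (-7.8995,-6.0000,0.0000)
J_ω[:, 0] = z_0
entry J[0][0] = -7.8995

-7.899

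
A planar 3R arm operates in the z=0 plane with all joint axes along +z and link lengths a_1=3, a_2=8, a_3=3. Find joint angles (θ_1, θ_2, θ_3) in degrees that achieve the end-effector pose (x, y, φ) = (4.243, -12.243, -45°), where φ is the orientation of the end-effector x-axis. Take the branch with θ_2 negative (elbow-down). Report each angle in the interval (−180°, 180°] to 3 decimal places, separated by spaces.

wrist centre = target − a_3·(cos φ, sin φ) = (2.1217, -10.1217)
cos θ_2 = (106.9499−3²−8²)/(2·3·8) = 0.7073; θ_2 = -44.9851° (elbow-down)
β = atan2(-10.1217,2.1217) = -78.1612°; ψ = atan2(-5.6554,8.6583) = -33.1515°
θ_1 = β − ψ = -45.0097°
θ_3 = φ − θ_1 − θ_2 = 44.9949° (wrapped to (-180°,180°])

-45.010 -44.985 44.995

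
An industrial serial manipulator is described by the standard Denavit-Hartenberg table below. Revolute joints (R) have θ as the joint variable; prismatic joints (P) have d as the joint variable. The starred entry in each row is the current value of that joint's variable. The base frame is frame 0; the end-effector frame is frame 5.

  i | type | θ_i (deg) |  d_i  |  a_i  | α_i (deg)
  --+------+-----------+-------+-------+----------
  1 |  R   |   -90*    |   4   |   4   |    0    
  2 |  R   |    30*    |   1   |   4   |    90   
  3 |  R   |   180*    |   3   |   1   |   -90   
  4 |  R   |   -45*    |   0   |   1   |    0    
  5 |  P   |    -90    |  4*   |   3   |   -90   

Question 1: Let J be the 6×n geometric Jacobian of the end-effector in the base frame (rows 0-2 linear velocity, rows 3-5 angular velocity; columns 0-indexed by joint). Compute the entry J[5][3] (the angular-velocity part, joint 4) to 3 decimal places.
axis z_3 = (-0.0000,0.0000,-1.0000); lever o_n−o_3 = (-1.7424,-2.6390,-4.0000)
cross product → J_v[:, 3] = (-2.6390,1.7424,0.0000)
J_ω[:, 3] = z_3
entry J[5][3] = -1.0000

-1.000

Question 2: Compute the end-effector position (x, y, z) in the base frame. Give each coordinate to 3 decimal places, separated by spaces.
-2.840 -10.737 1.000

after link 1: o_1 = (0.0000, -4.0000, 4.0000)
after link 2: o_2 = (2.0000, -7.4641, 5.0000)
after link 3: o_3 = (-1.0981, -8.0981, 5.0000)
after link 4: o_4 = (-2.0640, -7.8393, 5.0000)
after link 5: o_5 = (-2.8405, -10.7370, 1.0000)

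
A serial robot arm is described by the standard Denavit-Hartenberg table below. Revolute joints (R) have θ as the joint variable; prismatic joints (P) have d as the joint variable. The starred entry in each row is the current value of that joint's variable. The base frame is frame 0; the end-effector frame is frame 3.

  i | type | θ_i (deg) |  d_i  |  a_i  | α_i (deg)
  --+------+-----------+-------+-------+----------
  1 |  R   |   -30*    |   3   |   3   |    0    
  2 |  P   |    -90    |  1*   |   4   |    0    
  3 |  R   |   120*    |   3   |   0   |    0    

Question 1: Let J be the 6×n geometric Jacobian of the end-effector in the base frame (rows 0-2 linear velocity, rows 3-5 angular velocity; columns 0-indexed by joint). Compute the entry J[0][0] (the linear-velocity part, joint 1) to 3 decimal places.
axis z_0 = ẑ; lever o_n−o_0 = (0.5981,-4.9641,7.0000)
cross product → J_v[:, 0] = (4.9641,0.5981,-0.0000)
J_ω[:, 0] = z_0
entry J[0][0] = 4.9641

4.964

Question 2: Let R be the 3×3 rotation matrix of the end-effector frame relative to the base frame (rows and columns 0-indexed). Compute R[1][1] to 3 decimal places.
End-effector y-axis (col 1 of R) = (0.0000,1.0000,0.0000)
R[1][1] = 1.0000

1.000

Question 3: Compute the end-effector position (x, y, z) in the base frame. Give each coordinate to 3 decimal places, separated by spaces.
0.598 -4.964 7.000

after link 1: o_1 = (2.5981, -1.5000, 3.0000)
after link 2: o_2 = (0.5981, -4.9641, 4.0000)
after link 3: o_3 = (0.5981, -4.9641, 7.0000)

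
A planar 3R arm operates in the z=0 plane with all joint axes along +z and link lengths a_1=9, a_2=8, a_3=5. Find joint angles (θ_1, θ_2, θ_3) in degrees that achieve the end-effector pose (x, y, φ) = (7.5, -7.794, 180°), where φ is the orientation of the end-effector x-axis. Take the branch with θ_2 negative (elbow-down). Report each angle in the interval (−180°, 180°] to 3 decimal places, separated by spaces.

wrist centre = target − a_3·(cos φ, sin φ) = (12.5000, -7.7940)
cos θ_2 = (216.9964−9²−8²)/(2·9·8) = 0.5000; θ_2 = -60.0016° (elbow-down)
β = atan2(-7.7940,12.5000) = -31.9444°; ψ = atan2(-6.9283,12.9998) = -28.0556°
θ_1 = β − ψ = -3.8887°
θ_3 = φ − θ_1 − θ_2 = -116.1096° (wrapped to (-180°,180°])

-3.889 -60.002 -116.110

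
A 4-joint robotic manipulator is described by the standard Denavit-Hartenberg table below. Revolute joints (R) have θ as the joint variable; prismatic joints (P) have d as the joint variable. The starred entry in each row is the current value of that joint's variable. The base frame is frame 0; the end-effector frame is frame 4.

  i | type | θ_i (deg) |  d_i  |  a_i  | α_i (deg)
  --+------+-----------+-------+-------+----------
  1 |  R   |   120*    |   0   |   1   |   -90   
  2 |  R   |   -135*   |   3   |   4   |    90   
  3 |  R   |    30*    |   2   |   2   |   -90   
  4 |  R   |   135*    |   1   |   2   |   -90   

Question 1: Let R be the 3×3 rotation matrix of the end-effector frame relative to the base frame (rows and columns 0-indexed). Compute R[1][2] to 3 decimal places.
0.119

End-effector z-axis (col 2 of R) = (0.3397,0.1188,-0.9330)
R[1][2] = 0.1188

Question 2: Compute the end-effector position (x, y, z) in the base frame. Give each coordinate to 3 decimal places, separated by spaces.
after link 1: o_1 = (-0.5000, 0.8660, 0.0000)
after link 2: o_2 = (-1.6839, -3.0835, 2.8284)
after link 3: o_3 = (-1.2304, -5.8689, 2.6390)
after link 4: o_4 = (-2.4778, -4.0261, 2.4194)

-2.478 -4.026 2.419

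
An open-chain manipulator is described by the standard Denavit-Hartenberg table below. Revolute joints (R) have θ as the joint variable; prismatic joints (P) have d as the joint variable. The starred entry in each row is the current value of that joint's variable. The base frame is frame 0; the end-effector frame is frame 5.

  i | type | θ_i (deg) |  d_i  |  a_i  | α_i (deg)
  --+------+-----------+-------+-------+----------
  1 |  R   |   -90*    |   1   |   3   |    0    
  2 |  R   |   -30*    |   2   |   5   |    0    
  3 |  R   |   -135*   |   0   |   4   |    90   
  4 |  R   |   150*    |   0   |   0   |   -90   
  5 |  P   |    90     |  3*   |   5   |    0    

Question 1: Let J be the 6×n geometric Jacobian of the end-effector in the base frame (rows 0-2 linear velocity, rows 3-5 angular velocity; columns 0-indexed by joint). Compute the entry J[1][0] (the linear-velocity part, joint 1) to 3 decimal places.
axis z_0 = ẑ; lever o_n−o_0 = (-7.9767,-6.2094,0.4019)
cross product → J_v[:, 0] = (6.2094,-7.9767,0.0000)
J_ω[:, 0] = z_0
entry J[1][0] = -7.9767

-7.977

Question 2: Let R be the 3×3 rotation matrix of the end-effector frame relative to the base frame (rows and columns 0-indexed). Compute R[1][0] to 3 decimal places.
End-effector x-axis (col 0 of R) = (-0.9659,-0.2588,-0.0000)
R[1][0] = -0.2588

-0.259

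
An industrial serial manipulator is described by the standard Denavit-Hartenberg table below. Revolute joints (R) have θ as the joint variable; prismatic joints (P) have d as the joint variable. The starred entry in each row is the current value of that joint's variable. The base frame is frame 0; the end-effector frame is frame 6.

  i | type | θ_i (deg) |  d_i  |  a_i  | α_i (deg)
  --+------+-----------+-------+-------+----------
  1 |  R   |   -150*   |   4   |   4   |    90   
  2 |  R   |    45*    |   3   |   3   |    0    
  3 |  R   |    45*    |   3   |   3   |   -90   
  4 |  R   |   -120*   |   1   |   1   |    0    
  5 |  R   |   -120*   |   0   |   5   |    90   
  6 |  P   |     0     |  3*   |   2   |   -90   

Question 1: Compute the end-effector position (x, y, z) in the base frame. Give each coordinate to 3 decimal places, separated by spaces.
-4.087 -3.164 7.719

after link 1: o_1 = (-3.4641, -2.0000, 4.0000)
after link 2: o_2 = (-6.8012, -0.4626, 6.1213)
after link 3: o_3 = (-8.3012, 2.1355, 9.1213)
after link 4: o_4 = (-7.8682, 3.3855, 8.6213)
after link 5: o_5 = (-5.7031, -0.3645, 6.1213)
after link 6: o_6 = (-4.0871, -3.1635, 7.7194)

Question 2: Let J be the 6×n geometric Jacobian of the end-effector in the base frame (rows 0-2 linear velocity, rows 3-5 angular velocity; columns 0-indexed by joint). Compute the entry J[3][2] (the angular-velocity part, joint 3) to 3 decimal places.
axis z_2 = (-0.5000,0.8660,0.0000); lever o_n−o_2 = (2.7141,-2.7010,1.5981)
cross product → J_v[:, 2] = (1.3840,0.7990,-1.0000)
J_ω[:, 2] = z_2
entry J[3][2] = -0.5000

-0.500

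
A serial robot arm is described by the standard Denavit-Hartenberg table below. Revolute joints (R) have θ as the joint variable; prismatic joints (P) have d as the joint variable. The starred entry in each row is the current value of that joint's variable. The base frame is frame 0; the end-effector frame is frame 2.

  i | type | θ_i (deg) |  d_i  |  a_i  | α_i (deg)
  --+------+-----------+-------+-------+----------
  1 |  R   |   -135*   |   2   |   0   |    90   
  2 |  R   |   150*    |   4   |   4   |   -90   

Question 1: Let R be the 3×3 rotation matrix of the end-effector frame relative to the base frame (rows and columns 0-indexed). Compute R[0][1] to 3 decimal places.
End-effector y-axis (col 1 of R) = (0.7071,-0.7071,-0.0000)
R[0][1] = 0.7071

0.707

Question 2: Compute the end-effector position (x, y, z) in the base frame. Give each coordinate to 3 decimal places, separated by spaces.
-0.379 5.278 4.000

after link 1: o_1 = (0.0000, 0.0000, 2.0000)
after link 2: o_2 = (-0.3789, 5.2779, 4.0000)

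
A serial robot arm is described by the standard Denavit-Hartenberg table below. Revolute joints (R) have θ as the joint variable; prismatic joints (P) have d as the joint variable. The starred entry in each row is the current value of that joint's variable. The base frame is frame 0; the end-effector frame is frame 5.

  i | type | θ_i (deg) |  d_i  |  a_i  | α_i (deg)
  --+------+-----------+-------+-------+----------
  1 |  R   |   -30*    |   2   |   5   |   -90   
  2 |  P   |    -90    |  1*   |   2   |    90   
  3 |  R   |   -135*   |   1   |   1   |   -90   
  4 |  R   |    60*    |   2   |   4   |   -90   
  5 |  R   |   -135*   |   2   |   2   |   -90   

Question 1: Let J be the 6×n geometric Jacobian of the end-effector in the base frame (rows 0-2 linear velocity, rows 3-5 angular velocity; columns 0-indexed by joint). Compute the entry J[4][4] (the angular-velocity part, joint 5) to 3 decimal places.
axis z_4 = (0.7392,0.2803,0.6124); lever o_n−o_4 = (0.1677,0.7400,2.7247)
cross product → J_v[:, 4] = (0.3107,-1.9114,0.5000)
J_ω[:, 4] = z_4
entry J[4][4] = 0.2803

0.280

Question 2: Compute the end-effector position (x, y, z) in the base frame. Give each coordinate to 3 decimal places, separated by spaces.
5.364 -5.188 6.018

after link 1: o_1 = (4.3301, -2.5000, 2.0000)
after link 2: o_2 = (4.8301, -1.6340, 4.0000)
after link 3: o_3 = (3.6105, -1.7463, 3.2929)
after link 4: o_4 = (5.1963, -5.9279, 3.2929)
after link 5: o_5 = (5.3641, -5.1879, 6.0176)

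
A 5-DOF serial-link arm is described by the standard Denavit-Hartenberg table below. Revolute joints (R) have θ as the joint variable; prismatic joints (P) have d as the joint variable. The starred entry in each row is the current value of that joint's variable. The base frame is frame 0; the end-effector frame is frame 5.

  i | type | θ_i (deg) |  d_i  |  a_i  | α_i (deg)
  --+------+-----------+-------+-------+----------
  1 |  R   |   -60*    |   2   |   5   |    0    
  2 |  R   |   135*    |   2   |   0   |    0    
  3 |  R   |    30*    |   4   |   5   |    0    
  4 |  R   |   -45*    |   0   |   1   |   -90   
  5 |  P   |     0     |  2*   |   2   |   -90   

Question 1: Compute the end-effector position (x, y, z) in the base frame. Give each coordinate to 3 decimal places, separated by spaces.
after link 1: o_1 = (2.5000, -4.3301, 2.0000)
after link 2: o_2 = (2.5000, -4.3301, 4.0000)
after link 3: o_3 = (1.2059, 0.4995, 8.0000)
after link 4: o_4 = (1.7059, 1.3655, 8.0000)
after link 5: o_5 = (0.9739, 4.0976, 8.0000)

0.974 4.098 8.000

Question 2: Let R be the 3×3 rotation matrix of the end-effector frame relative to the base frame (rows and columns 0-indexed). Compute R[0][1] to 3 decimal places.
End-effector y-axis (col 1 of R) = (0.8660,-0.5000,-0.0000)
R[0][1] = 0.8660

0.866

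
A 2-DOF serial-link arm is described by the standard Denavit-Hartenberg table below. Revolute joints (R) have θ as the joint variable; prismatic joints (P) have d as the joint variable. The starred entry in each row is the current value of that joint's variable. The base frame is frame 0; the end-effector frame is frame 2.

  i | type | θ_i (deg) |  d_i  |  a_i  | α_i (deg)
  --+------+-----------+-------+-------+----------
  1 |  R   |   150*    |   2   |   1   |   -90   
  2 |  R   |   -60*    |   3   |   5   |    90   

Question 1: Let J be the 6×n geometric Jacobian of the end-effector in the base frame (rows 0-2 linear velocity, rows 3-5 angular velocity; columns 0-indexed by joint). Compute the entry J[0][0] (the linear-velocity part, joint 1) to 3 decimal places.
0.848

axis z_0 = ẑ; lever o_n−o_0 = (-4.5311,-0.8481,6.3301)
cross product → J_v[:, 0] = (0.8481,-4.5311,0.0000)
J_ω[:, 0] = z_0
entry J[0][0] = 0.8481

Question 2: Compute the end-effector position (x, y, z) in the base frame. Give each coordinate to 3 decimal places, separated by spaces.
-4.531 -0.848 6.330

after link 1: o_1 = (-0.8660, 0.5000, 2.0000)
after link 2: o_2 = (-4.5311, -0.8481, 6.3301)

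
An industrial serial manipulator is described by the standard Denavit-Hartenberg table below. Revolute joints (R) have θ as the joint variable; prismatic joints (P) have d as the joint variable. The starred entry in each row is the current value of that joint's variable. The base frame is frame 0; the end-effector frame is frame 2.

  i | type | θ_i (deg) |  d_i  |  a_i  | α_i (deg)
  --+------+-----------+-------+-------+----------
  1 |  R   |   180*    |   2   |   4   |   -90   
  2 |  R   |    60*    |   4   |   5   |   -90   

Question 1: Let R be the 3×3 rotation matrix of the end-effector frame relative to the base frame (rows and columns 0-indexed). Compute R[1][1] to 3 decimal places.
End-effector y-axis (col 1 of R) = (0.0000,1.0000,-0.0000)
R[1][1] = 1.0000

1.000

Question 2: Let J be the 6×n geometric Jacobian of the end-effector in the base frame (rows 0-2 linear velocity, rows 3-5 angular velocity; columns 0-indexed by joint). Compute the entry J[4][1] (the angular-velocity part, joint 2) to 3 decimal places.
axis z_1 = (-0.0000,-1.0000,0.0000); lever o_n−o_1 = (-2.5000,-4.0000,-4.3301)
cross product → J_v[:, 1] = (4.3301,-0.0000,-2.5000)
J_ω[:, 1] = z_1
entry J[4][1] = -1.0000

-1.000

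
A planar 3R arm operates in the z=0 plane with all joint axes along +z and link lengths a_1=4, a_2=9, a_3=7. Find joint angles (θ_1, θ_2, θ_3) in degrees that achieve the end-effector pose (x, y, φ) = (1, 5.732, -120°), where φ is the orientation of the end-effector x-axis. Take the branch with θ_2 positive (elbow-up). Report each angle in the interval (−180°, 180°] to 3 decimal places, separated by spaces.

wrist centre = target − a_3·(cos φ, sin φ) = (4.5000, 11.7942)
cos θ_2 = (159.3526−4²−9²)/(2·4·9) = 0.8660; θ_2 = 30.0019° (elbow-up)
β = atan2(11.7942,4.5000) = 69.1159°; ψ = atan2(4.5003,11.7941) = 20.8853°
θ_1 = β − ψ = 48.2306°
θ_3 = φ − θ_1 − θ_2 = 161.7675° (wrapped to (-180°,180°])

48.231 30.002 161.767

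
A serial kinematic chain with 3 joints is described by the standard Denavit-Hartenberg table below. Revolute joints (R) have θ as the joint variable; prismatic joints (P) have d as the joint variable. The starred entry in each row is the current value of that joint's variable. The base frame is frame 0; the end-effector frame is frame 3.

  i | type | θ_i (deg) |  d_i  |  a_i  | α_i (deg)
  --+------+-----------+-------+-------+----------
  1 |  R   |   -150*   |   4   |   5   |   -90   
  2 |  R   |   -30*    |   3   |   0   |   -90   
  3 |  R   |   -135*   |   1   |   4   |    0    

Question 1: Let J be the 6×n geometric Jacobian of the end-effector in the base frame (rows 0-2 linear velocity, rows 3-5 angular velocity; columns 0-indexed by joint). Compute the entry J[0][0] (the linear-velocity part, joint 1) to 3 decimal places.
axis z_0 = ẑ; lever o_n−o_0 = (0.2724,-6.5728,1.7198)
cross product → J_v[:, 0] = (6.5728,0.2724,-0.0000)
J_ω[:, 0] = z_0
entry J[0][0] = 6.5728

6.573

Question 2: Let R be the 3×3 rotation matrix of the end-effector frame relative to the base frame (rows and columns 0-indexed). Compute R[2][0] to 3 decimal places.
-0.354

End-effector x-axis (col 0 of R) = (0.8839,-0.3062,-0.3536)
R[2][0] = -0.3536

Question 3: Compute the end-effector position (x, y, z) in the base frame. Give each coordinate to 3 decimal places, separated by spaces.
0.272 -6.573 1.720

after link 1: o_1 = (-4.3301, -2.5000, 4.0000)
after link 2: o_2 = (-2.8301, -5.0981, 4.0000)
after link 3: o_3 = (0.2724, -6.5728, 1.7198)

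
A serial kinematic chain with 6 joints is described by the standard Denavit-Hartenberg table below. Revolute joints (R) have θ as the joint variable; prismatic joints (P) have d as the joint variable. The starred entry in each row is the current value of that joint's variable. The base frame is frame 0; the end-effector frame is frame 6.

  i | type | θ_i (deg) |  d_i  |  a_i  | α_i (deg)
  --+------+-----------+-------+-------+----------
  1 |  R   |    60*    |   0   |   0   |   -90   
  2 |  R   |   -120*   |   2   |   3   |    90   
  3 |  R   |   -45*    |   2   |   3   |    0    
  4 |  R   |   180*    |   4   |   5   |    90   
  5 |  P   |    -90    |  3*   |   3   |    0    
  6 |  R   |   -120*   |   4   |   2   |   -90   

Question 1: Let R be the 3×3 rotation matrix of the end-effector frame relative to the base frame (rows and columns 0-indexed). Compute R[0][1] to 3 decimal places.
0.789

End-effector y-axis (col 1 of R) = (0.7891,-0.0474,-0.6124)
R[0][1] = 0.7891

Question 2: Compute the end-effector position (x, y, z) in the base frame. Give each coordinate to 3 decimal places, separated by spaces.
-9.855 -2.791 4.721

after link 1: o_1 = (0.0000, 0.0000, 0.0000)
after link 2: o_2 = (-2.4821, -0.2990, 2.5981)
after link 3: o_3 = (-2.0413, -3.7783, 3.4352)
after link 4: o_4 = (-5.9513, -3.4796, -1.6267)
after link 5: o_5 = (-7.0197, -1.0875, 1.7104)
after link 6: o_6 = (-9.8549, -2.7907, 4.7206)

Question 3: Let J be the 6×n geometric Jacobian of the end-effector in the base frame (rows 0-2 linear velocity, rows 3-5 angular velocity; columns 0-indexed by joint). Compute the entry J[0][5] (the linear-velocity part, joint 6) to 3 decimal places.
axis z_5 = (-0.7891,0.0474,0.6124); lever o_n−o_5 = (-2.8351,-1.7032,3.0101)
cross product → J_v[:, 5] = (1.1856,0.6393,1.4784)
J_ω[:, 5] = z_5
entry J[0][5] = 1.1856

1.186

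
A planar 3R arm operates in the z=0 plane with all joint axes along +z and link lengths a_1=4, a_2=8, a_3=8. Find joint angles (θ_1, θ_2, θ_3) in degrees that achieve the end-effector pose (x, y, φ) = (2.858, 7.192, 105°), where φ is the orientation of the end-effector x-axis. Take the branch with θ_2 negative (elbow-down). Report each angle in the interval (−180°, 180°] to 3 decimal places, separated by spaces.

119.998 -149.995 134.996

wrist centre = target − a_3·(cos φ, sin φ) = (4.9286, -0.5354)
cos θ_2 = (24.5773−4²−8²)/(2·4·8) = -0.8660; θ_2 = -149.9948° (elbow-down)
β = atan2(-0.5354,4.9286) = -6.1999°; ψ = atan2(-4.0006,-2.9278) = -126.1983°
θ_1 = β − ψ = 119.9984°
θ_3 = φ − θ_1 − θ_2 = 134.9964° (wrapped to (-180°,180°])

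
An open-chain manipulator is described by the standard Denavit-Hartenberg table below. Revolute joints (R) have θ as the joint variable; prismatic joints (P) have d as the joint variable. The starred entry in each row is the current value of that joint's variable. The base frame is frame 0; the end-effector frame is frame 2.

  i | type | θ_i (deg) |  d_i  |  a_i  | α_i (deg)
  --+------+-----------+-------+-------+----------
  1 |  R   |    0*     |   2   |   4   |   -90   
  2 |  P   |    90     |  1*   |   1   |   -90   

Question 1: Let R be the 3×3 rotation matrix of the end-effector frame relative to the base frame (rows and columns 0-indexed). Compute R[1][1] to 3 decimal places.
-1.000

End-effector y-axis (col 1 of R) = (-0.0000,-1.0000,-0.0000)
R[1][1] = -1.0000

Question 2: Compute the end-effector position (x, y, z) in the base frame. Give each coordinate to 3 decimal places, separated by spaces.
after link 1: o_1 = (4.0000, 0.0000, 2.0000)
after link 2: o_2 = (4.0000, 1.0000, 1.0000)

4.000 1.000 1.000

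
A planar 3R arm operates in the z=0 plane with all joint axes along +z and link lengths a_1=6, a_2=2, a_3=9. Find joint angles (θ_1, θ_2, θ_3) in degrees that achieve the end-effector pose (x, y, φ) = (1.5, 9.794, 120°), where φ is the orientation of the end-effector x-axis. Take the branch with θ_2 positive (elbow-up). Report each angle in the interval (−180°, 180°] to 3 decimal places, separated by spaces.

-0.002 90.002 30.000

wrist centre = target − a_3·(cos φ, sin φ) = (6.0000, 1.9998)
cos θ_2 = (39.9991−6²−2²)/(2·6·2) = -0.0000; θ_2 = 90.0022° (elbow-up)
β = atan2(1.9998,6.0000) = 18.4330°; ψ = atan2(2.0000,5.9999) = 18.4352°
θ_1 = β − ψ = -0.0022°
θ_3 = φ − θ_1 − θ_2 = 30.0000° (wrapped to (-180°,180°])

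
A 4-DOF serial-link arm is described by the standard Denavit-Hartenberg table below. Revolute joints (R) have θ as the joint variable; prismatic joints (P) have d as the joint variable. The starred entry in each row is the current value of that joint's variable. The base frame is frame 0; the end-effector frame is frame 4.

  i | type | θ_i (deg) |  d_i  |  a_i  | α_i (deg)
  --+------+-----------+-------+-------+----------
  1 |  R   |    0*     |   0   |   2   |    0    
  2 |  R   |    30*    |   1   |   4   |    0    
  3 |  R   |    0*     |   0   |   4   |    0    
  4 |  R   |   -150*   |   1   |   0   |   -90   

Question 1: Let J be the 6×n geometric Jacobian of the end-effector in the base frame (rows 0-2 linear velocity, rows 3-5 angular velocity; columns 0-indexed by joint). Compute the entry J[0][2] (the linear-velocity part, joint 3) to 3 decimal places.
axis z_2 = (0.0000,0.0000,1.0000); lever o_n−o_2 = (3.4641,2.0000,1.0000)
cross product → J_v[:, 2] = (-2.0000,3.4641,0.0000)
J_ω[:, 2] = z_2
entry J[0][2] = -2.0000

-2.000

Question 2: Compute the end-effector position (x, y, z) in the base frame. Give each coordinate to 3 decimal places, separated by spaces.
8.928 4.000 2.000

after link 1: o_1 = (2.0000, 0.0000, 0.0000)
after link 2: o_2 = (5.4641, 2.0000, 1.0000)
after link 3: o_3 = (8.9282, 4.0000, 1.0000)
after link 4: o_4 = (8.9282, 4.0000, 2.0000)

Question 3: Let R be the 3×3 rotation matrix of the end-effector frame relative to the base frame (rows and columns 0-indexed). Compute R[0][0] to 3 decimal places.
-0.500

End-effector x-axis (col 0 of R) = (-0.5000,-0.8660,0.0000)
R[0][0] = -0.5000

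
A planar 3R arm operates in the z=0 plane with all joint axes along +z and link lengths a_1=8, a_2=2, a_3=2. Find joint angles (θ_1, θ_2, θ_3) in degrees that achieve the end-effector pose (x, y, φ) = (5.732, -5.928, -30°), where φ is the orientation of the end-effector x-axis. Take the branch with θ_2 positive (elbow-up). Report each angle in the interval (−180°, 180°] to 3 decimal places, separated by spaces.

-59.997 150.009 -120.012

wrist centre = target − a_3·(cos φ, sin φ) = (3.9999, -4.9280)
cos θ_2 = (40.2848−8²−2²)/(2·8·2) = -0.8661; θ_2 = 150.0086° (elbow-up)
β = atan2(-4.9280,3.9999) = -50.9345°; ψ = atan2(0.9997,6.2678) = 9.0626°
θ_1 = β − ψ = -59.9971°
θ_3 = φ − θ_1 − θ_2 = -120.0115° (wrapped to (-180°,180°])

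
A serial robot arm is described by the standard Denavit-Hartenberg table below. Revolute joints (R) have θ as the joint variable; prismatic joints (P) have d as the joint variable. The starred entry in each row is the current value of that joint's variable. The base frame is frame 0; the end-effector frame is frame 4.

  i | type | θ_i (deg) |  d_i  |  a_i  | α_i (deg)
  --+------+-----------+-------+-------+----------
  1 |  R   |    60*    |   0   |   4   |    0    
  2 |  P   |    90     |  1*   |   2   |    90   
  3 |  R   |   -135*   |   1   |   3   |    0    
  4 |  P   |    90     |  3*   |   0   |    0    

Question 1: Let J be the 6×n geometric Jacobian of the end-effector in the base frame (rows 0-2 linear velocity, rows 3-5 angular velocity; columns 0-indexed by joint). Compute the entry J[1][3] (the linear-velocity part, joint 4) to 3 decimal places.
0.866

prismatic axis z_3 = (0.5000,0.8660,0.0000)
J_v[:, 3] = z_3; J_ω[:, 3] = (0,0,0)
entry J[1][3] = 0.8660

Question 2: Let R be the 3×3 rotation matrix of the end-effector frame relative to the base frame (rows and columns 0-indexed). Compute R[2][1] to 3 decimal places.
0.707

End-effector y-axis (col 1 of R) = (-0.6124,0.3536,0.7071)
R[2][1] = 0.7071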